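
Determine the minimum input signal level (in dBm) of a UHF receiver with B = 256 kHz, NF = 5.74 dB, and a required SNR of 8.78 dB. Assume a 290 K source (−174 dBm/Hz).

−105.4 dBm

Sensitivity = −174 + 10 log₁₀(B) + NF + SNR_min
= −174 + 54.08 + 5.74 + 8.78
= −105.40 dBm → −105.4 dBm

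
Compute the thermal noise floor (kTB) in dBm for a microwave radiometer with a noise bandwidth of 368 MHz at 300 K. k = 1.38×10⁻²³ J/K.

P_n = kTB = 1.38×10⁻²³ × 300 × 3.68×10⁸ = 1.52×10⁻¹² W
In dBm: 10 log₁₀(1.52×10⁻¹² / 10⁻³) = −88.2 dBm

−88.2 dBm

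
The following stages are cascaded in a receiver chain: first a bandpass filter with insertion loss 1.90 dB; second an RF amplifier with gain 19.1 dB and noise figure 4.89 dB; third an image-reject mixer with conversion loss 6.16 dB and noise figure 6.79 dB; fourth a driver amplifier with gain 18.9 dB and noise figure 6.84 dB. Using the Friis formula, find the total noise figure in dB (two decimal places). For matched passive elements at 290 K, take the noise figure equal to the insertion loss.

7.12 dB

Convert to linear (a loss of L dB is a gain of −L dB): F_i = 10^(NF_i/10), G_i = 10^(G_i,dB/10)
  Stage 1: F_1 = 10^(1.90/10) = 1.549, G_1 = 10^(−1.90/10) = 0.6457
  Stage 2: F_2 = 10^(4.89/10) = 3.083, G_2 = 10^(19.1/10) = 81.28
  Stage 3: F_3 = 10^(6.79/10) = 4.775, G_3 = 10^(−6.16/10) = 0.2421
  Stage 4: F_4 = 10^(6.84/10) = 4.831, G_4 = 10^(18.9/10) = 77.62
Friis cascade:
  F = 1.549 + (3.083 − 1)/0.6457 + (4.775 − 1)/52.48 + (4.831 − 1)/12.71 = 5.149
NF = 10 log₁₀(5.149) = 7.12 dB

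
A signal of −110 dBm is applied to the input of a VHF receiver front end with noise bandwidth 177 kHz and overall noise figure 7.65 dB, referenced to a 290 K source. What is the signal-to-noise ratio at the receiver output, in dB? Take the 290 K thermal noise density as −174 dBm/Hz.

3.9 dB

Noise floor: N = −174 + 10 log₁₀(B) + NF
10 log₁₀(1.77×10⁵) = 52.48 dB
N = −174 + 52.48 + 7.65 = −113.87 dBm
SNR = P_sig − N = −110 − (−113.87) = 3.87 dB → 3.9 dB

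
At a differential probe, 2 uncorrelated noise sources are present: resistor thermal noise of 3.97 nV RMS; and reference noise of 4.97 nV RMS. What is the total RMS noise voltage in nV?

Uncorrelated sources add in power (mean-square): V_tot = √(ΣV_i²)
V_tot = √[(3.97×10⁻⁹)² + (4.97×10⁻⁹)²] = 6.36×10⁻⁹ V = 6.36 nV

6.36 nV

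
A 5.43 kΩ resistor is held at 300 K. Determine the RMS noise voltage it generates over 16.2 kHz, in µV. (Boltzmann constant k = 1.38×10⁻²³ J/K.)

V_n = √(4kTRB)
4kTRB = 4 × 1.38×10⁻²³ × 300 × 5.43×10³ × 1.62×10⁴ = 1.46×10⁻¹² V²
V_n = √(1.46×10⁻¹²) = 1.21×10⁻⁶ V = 1.21 µV

1.21 µV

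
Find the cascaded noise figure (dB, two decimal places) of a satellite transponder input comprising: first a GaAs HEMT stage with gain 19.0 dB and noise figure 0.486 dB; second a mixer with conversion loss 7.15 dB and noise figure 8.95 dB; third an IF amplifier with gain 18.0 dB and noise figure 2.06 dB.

0.95 dB

Convert to linear (a loss of L dB is a gain of −L dB): F_i = 10^(NF_i/10), G_i = 10^(G_i,dB/10)
  Stage 1: F_1 = 10^(0.486/10) = 1.118, G_1 = 10^(19.0/10) = 79.43
  Stage 2: F_2 = 10^(8.95/10) = 7.852, G_2 = 10^(−7.15/10) = 0.1928
  Stage 3: F_3 = 10^(2.06/10) = 1.607, G_3 = 10^(18.0/10) = 63.10
Friis cascade:
  F = 1.118 + (7.852 − 1)/79.43 + (1.607 − 1)/15.31 = 1.244
NF = 10 log₁₀(1.244) = 0.95 dB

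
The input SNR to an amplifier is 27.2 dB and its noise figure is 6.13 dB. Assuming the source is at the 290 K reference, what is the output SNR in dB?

21.07 dB

By definition F = SNR_in/SNR_out, so in dB: SNR_out = SNR_in − NF
SNR_out = 27.2 − 6.13 = 21.07 dB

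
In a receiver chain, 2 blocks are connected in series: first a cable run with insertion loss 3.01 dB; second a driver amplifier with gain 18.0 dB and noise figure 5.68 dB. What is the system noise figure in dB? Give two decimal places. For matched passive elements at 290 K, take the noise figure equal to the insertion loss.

Convert to linear (a loss of L dB is a gain of −L dB): F_i = 10^(NF_i/10), G_i = 10^(G_i,dB/10)
  Stage 1: F_1 = 10^(3.01/10) = 2.000, G_1 = 10^(−3.01/10) = 0.5000
  Stage 2: F_2 = 10^(5.68/10) = 3.698, G_2 = 10^(18.0/10) = 63.10
Friis cascade:
  F = 2.000 + (3.698 − 1)/0.5000 = 7.396
NF = 10 log₁₀(7.396) = 8.69 dB

8.69 dB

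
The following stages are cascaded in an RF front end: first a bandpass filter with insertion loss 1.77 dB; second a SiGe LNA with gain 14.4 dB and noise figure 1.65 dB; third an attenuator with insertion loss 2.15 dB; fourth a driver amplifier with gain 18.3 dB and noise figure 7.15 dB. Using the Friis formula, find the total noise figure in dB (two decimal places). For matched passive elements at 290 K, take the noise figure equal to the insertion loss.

4.16 dB

Convert to linear (a loss of L dB is a gain of −L dB): F_i = 10^(NF_i/10), G_i = 10^(G_i,dB/10)
  Stage 1: F_1 = 10^(1.77/10) = 1.503, G_1 = 10^(−1.77/10) = 0.6653
  Stage 2: F_2 = 10^(1.65/10) = 1.462, G_2 = 10^(14.4/10) = 27.54
  Stage 3: F_3 = 10^(2.15/10) = 1.641, G_3 = 10^(−2.15/10) = 0.6095
  Stage 4: F_4 = 10^(7.15/10) = 5.188, G_4 = 10^(18.3/10) = 67.61
Friis cascade:
  F = 1.503 + (1.462 − 1)/0.6653 + (1.641 − 1)/18.32 + (5.188 − 1)/11.17 = 2.608
NF = 10 log₁₀(2.608) = 4.16 dB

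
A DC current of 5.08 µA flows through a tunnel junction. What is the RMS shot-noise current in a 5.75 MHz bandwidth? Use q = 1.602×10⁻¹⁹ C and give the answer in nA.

3.06 nA

I_n = √(2qI·B)
2qI·B = 2 × 1.602×10⁻¹⁹ × 5.08×10⁻⁶ × 5.75×10⁶ = 9.36×10⁻¹⁸ A²
I_n = √(9.36×10⁻¹⁸) = 3.06×10⁻⁹ A = 3.06 nA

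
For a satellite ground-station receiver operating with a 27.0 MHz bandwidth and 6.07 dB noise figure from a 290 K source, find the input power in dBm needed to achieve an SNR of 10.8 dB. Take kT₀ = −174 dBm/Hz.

−82.8 dBm

Sensitivity = −174 + 10 log₁₀(B) + NF + SNR_min
= −174 + 74.31 + 6.07 + 10.8
= −82.82 dBm → −82.8 dBm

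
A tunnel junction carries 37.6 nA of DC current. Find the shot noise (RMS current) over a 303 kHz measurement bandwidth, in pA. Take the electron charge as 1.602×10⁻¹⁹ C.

60.4 pA

I_n = √(2qI·B)
2qI·B = 2 × 1.602×10⁻¹⁹ × 3.76×10⁻⁸ × 3.03×10⁵ = 3.65×10⁻²¹ A²
I_n = √(3.65×10⁻²¹) = 6.04×10⁻¹¹ A = 60.4 pA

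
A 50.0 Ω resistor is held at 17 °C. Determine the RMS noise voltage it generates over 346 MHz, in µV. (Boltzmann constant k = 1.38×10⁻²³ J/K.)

T = 17 °C + 273.15 = 290.15 K
V_n = √(4kTRB)
4kTRB = 4 × 1.38×10⁻²³ × 290.15 × 5.00×10¹ × 3.46×10⁸ = 2.77×10⁻¹⁰ V²
V_n = √(2.77×10⁻¹⁰) = 1.66×10⁻⁵ V = 16.6 µV

16.6 µV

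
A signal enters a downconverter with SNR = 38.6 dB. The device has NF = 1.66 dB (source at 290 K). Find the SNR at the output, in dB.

By definition F = SNR_in/SNR_out, so in dB: SNR_out = SNR_in − NF
SNR_out = 38.6 − 1.66 = 36.94 dB

36.94 dB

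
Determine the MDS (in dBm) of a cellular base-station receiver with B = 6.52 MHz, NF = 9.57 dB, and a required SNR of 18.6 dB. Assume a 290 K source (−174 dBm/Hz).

Sensitivity = −174 + 10 log₁₀(B) + NF + SNR_min
= −174 + 68.14 + 9.57 + 18.6
= −77.69 dBm → −77.7 dBm

−77.7 dBm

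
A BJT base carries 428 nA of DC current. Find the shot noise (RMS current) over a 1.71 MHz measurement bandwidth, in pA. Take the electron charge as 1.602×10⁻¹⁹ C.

484 pA

I_n = √(2qI·B)
2qI·B = 2 × 1.602×10⁻¹⁹ × 4.28×10⁻⁷ × 1.71×10⁶ = 2.34×10⁻¹⁹ A²
I_n = √(2.34×10⁻¹⁹) = 4.84×10⁻¹⁰ A = 484 pA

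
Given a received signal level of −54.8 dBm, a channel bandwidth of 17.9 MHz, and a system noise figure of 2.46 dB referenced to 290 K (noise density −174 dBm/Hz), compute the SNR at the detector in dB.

Noise floor: N = −174 + 10 log₁₀(B) + NF
10 log₁₀(1.79×10⁷) = 72.53 dB
N = −174 + 72.53 + 2.46 = −99.01 dBm
SNR = P_sig − N = −54.8 − (−99.01) = 44.21 dB → 44.2 dB

44.2 dB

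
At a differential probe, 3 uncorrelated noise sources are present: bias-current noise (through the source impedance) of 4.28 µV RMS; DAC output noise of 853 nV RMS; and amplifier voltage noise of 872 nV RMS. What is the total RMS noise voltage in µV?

Uncorrelated sources add in power (mean-square): V_tot = √(ΣV_i²)
V_tot = √[(4.28×10⁻⁶)² + (8.53×10⁻⁷)² + (8.72×10⁻⁷)²] = 4.45×10⁻⁶ V = 4.45 µV

4.45 µV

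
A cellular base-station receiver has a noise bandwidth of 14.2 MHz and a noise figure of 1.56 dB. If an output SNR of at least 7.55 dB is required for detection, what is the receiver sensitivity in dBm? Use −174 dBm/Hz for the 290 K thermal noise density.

−93.4 dBm

Sensitivity = −174 + 10 log₁₀(B) + NF + SNR_min
= −174 + 71.52 + 1.56 + 7.55
= −93.37 dBm → −93.4 dBm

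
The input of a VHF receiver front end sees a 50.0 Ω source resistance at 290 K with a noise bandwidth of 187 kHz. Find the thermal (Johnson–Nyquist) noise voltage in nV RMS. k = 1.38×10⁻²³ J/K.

387 nV

V_n = √(4kTRB)
4kTRB = 4 × 1.38×10⁻²³ × 290 × 5.00×10¹ × 1.87×10⁵ = 1.50×10⁻¹³ V²
V_n = √(1.50×10⁻¹³) = 3.87×10⁻⁷ V = 387 nV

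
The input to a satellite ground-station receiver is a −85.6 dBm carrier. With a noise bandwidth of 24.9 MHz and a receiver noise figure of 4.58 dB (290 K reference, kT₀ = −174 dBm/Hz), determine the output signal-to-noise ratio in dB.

Noise floor: N = −174 + 10 log₁₀(B) + NF
10 log₁₀(2.49×10⁷) = 73.96 dB
N = −174 + 73.96 + 4.58 = −95.46 dBm
SNR = P_sig − N = −85.6 − (−95.46) = 9.86 dB → 9.9 dB

9.9 dB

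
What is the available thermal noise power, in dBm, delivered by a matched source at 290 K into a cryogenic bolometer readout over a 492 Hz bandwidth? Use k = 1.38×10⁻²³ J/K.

P_n = kTB = 1.38×10⁻²³ × 290 × 4.92×10² = 1.97×10⁻¹⁸ W
In dBm: 10 log₁₀(1.97×10⁻¹⁸ / 10⁻³) = −147.1 dBm

−147.1 dBm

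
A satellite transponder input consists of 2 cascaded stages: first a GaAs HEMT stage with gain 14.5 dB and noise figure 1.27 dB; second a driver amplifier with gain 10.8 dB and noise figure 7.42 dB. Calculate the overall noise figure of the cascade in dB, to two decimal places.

1.76 dB

Convert to linear (a loss of L dB is a gain of −L dB): F_i = 10^(NF_i/10), G_i = 10^(G_i,dB/10)
  Stage 1: F_1 = 10^(1.27/10) = 1.340, G_1 = 10^(14.5/10) = 28.18
  Stage 2: F_2 = 10^(7.42/10) = 5.521, G_2 = 10^(10.8/10) = 12.02
Friis cascade:
  F = 1.340 + (5.521 − 1)/28.18 = 1.500
NF = 10 log₁₀(1.500) = 1.76 dB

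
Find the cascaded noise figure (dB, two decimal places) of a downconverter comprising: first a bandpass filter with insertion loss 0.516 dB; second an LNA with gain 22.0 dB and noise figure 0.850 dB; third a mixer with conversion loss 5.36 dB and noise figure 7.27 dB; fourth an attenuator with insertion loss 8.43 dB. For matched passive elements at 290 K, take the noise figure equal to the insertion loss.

Convert to linear (a loss of L dB is a gain of −L dB): F_i = 10^(NF_i/10), G_i = 10^(G_i,dB/10)
  Stage 1: F_1 = 10^(0.516/10) = 1.126, G_1 = 10^(−0.516/10) = 0.8880
  Stage 2: F_2 = 10^(0.850/10) = 1.216, G_2 = 10^(22.0/10) = 158.5
  Stage 3: F_3 = 10^(7.27/10) = 5.333, G_3 = 10^(−5.36/10) = 0.2911
  Stage 4: F_4 = 10^(8.43/10) = 6.966, G_4 = 10^(−8.43/10) = 0.1435
Friis cascade:
  F = 1.126 + (1.216 − 1)/0.8880 + (5.333 − 1)/140.7 + (6.966 − 1)/40.96 = 1.546
NF = 10 log₁₀(1.546) = 1.89 dB

1.89 dB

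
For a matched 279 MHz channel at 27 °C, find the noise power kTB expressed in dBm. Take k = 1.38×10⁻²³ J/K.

−89.4 dBm

T = 27 °C + 273.15 = 300.15 K
P_n = kTB = 1.38×10⁻²³ × 300.15 × 2.79×10⁸ = 1.16×10⁻¹² W
In dBm: 10 log₁₀(1.16×10⁻¹² / 10⁻³) = −89.4 dBm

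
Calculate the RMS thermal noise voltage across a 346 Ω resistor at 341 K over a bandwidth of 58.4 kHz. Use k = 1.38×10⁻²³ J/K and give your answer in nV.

617 nV

V_n = √(4kTRB)
4kTRB = 4 × 1.38×10⁻²³ × 341 × 3.46×10² × 5.84×10⁴ = 3.80×10⁻¹³ V²
V_n = √(3.80×10⁻¹³) = 6.17×10⁻⁷ V = 617 nV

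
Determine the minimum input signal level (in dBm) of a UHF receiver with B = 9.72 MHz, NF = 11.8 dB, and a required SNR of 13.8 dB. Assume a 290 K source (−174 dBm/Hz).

−78.5 dBm

Sensitivity = −174 + 10 log₁₀(B) + NF + SNR_min
= −174 + 69.88 + 11.8 + 13.8
= −78.52 dBm → −78.5 dBm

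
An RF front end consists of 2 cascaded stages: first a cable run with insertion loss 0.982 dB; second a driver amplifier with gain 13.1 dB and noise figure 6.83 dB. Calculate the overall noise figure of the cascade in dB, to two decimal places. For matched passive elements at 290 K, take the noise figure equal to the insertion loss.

7.81 dB

Convert to linear (a loss of L dB is a gain of −L dB): F_i = 10^(NF_i/10), G_i = 10^(G_i,dB/10)
  Stage 1: F_1 = 10^(0.982/10) = 1.254, G_1 = 10^(−0.982/10) = 0.7976
  Stage 2: F_2 = 10^(6.83/10) = 4.819, G_2 = 10^(13.1/10) = 20.42
Friis cascade:
  F = 1.254 + (4.819 − 1)/0.7976 = 6.042
NF = 10 log₁₀(6.042) = 7.81 dB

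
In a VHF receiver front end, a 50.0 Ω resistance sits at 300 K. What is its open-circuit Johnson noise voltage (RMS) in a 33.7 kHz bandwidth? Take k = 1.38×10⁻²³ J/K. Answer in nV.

167 nV

V_n = √(4kTRB)
4kTRB = 4 × 1.38×10⁻²³ × 300 × 5.00×10¹ × 3.37×10⁴ = 2.79×10⁻¹⁴ V²
V_n = √(2.79×10⁻¹⁴) = 1.67×10⁻⁷ V = 167 nV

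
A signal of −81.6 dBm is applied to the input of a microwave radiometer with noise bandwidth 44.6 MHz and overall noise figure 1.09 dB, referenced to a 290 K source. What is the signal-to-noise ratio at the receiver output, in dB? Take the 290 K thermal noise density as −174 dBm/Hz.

Noise floor: N = −174 + 10 log₁₀(B) + NF
10 log₁₀(4.46×10⁷) = 76.49 dB
N = −174 + 76.49 + 1.09 = −96.42 dBm
SNR = P_sig − N = −81.6 − (−96.42) = 14.82 dB → 14.8 dB

14.8 dB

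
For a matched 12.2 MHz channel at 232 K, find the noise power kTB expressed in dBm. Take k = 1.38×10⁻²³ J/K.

P_n = kTB = 1.38×10⁻²³ × 232 × 1.22×10⁷ = 3.91×10⁻¹⁴ W
In dBm: 10 log₁₀(3.91×10⁻¹⁴ / 10⁻³) = −104.1 dBm

−104.1 dBm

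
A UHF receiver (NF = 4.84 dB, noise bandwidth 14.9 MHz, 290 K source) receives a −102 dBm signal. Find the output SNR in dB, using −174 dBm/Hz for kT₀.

Noise floor: N = −174 + 10 log₁₀(B) + NF
10 log₁₀(1.49×10⁷) = 71.73 dB
N = −174 + 71.73 + 4.84 = −97.43 dBm
SNR = P_sig − N = −102 − (−97.43) = −4.57 dB → −4.6 dB

−4.6 dB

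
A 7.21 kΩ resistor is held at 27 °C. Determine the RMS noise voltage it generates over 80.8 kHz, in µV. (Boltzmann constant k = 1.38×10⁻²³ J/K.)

3.11 µV

T = 27 °C + 273.15 = 300.15 K
V_n = √(4kTRB)
4kTRB = 4 × 1.38×10⁻²³ × 300.15 × 7.21×10³ × 8.08×10⁴ = 9.65×10⁻¹² V²
V_n = √(9.65×10⁻¹²) = 3.11×10⁻⁶ V = 3.11 µV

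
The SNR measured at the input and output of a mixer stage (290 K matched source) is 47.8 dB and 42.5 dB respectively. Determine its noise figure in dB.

NF (dB) = SNR_in(dB) − SNR_out(dB) when the source is at T₀
NF = 47.8 − 42.5 = 5.3 dB

5.3 dB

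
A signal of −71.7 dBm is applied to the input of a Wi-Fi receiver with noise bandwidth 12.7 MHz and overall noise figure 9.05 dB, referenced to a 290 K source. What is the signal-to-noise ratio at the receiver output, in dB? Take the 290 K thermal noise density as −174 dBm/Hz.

22.2 dB

Noise floor: N = −174 + 10 log₁₀(B) + NF
10 log₁₀(1.27×10⁷) = 71.04 dB
N = −174 + 71.04 + 9.05 = −93.91 dBm
SNR = P_sig − N = −71.7 − (−93.91) = 22.21 dB → 22.2 dB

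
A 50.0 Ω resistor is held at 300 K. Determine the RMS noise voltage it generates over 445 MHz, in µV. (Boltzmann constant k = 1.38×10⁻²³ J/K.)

19.2 µV

V_n = √(4kTRB)
4kTRB = 4 × 1.38×10⁻²³ × 300 × 5.00×10¹ × 4.45×10⁸ = 3.68×10⁻¹⁰ V²
V_n = √(3.68×10⁻¹⁰) = 1.92×10⁻⁵ V = 19.2 µV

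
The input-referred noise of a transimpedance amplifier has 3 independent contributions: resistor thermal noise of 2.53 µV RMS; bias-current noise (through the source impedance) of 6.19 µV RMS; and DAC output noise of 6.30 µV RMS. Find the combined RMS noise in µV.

9.19 µV

Uncorrelated sources add in power (mean-square): V_tot = √(ΣV_i²)
V_tot = √[(2.53×10⁻⁶)² + (6.19×10⁻⁶)² + (6.30×10⁻⁶)²] = 9.19×10⁻⁶ V = 9.19 µV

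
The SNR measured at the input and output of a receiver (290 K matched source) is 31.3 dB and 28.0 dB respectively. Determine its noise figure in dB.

3.3 dB

NF (dB) = SNR_in(dB) − SNR_out(dB) when the source is at T₀
NF = 31.3 − 28.0 = 3.3 dB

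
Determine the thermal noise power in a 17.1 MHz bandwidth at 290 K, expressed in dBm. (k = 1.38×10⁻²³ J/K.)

P_n = kTB = 1.38×10⁻²³ × 290 × 1.71×10⁷ = 6.84×10⁻¹⁴ W
In dBm: 10 log₁₀(6.84×10⁻¹⁴ / 10⁻³) = −101.6 dBm

−101.6 dBm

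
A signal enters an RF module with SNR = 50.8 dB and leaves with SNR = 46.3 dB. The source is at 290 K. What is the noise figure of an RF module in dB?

NF (dB) = SNR_in(dB) − SNR_out(dB) when the source is at T₀
NF = 50.8 − 46.3 = 4.5 dB

4.5 dB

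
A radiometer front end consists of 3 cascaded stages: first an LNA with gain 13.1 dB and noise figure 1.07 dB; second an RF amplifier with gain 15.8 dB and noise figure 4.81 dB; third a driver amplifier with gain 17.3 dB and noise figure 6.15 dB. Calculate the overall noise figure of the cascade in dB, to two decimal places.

1.41 dB

Convert to linear (a loss of L dB is a gain of −L dB): F_i = 10^(NF_i/10), G_i = 10^(G_i,dB/10)
  Stage 1: F_1 = 10^(1.07/10) = 1.279, G_1 = 10^(13.1/10) = 20.42
  Stage 2: F_2 = 10^(4.81/10) = 3.027, G_2 = 10^(15.8/10) = 38.02
  Stage 3: F_3 = 10^(6.15/10) = 4.121, G_3 = 10^(17.3/10) = 53.70
Friis cascade:
  F = 1.279 + (3.027 − 1)/20.42 + (4.121 − 1)/776.2 = 1.383
NF = 10 log₁₀(1.383) = 1.41 dB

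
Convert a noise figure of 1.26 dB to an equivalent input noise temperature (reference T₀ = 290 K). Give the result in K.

F = 10^(1.26/10) = 1.3366
T_e = (F − 1)·T₀ = (1.3366 − 1) × 290 = 97.6 K

97.6 K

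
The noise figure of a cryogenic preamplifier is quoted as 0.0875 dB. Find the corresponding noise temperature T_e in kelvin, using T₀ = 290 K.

F = 10^(0.0875/10) = 1.02035
T_e = (F − 1)·T₀ = (1.02035 − 1) × 290 = 5.90 K

5.90 K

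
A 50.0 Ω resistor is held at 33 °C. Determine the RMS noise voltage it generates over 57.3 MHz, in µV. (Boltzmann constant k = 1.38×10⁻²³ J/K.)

6.96 µV

T = 33 °C + 273.15 = 306.15 K
V_n = √(4kTRB)
4kTRB = 4 × 1.38×10⁻²³ × 306.15 × 5.00×10¹ × 5.73×10⁷ = 4.84×10⁻¹¹ V²
V_n = √(4.84×10⁻¹¹) = 6.96×10⁻⁶ V = 6.96 µV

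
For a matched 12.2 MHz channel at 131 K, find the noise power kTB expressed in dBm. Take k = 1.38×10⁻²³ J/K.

−106.6 dBm

P_n = kTB = 1.38×10⁻²³ × 131 × 1.22×10⁷ = 2.21×10⁻¹⁴ W
In dBm: 10 log₁₀(2.21×10⁻¹⁴ / 10⁻³) = −106.6 dBm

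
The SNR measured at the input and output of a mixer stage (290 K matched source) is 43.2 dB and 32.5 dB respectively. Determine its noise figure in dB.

NF (dB) = SNR_in(dB) − SNR_out(dB) when the source is at T₀
NF = 43.2 − 32.5 = 10.7 dB

10.7 dB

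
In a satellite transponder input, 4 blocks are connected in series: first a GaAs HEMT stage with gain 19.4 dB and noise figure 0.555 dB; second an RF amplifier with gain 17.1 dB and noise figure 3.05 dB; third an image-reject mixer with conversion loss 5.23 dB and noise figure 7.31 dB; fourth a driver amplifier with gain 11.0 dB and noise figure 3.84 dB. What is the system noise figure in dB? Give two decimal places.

0.61 dB

Convert to linear (a loss of L dB is a gain of −L dB): F_i = 10^(NF_i/10), G_i = 10^(G_i,dB/10)
  Stage 1: F_1 = 10^(0.555/10) = 1.136, G_1 = 10^(19.4/10) = 87.10
  Stage 2: F_2 = 10^(3.05/10) = 2.018, G_2 = 10^(17.1/10) = 51.29
  Stage 3: F_3 = 10^(7.31/10) = 5.383, G_3 = 10^(−5.23/10) = 0.2999
  Stage 4: F_4 = 10^(3.84/10) = 2.421, G_4 = 10^(11.0/10) = 12.59
Friis cascade:
  F = 1.136 + (2.018 − 1)/87.10 + (5.383 − 1)/4467 + (2.421 − 1)/1340 = 1.150
NF = 10 log₁₀(1.150) = 0.61 dB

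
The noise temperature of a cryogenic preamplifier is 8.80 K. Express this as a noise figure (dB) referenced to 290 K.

0.130 dB

F = 1 + T_e/T₀ = 1 + 8.80/290 = 1.03034
NF = 10 log₁₀(1.03034) = 0.130 dB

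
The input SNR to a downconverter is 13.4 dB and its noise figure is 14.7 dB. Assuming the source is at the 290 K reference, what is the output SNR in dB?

−1.3 dB

By definition F = SNR_in/SNR_out, so in dB: SNR_out = SNR_in − NF
SNR_out = 13.4 − 14.7 = −1.3 dB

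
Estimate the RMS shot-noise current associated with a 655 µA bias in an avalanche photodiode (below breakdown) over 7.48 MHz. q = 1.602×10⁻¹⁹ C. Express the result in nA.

39.6 nA

I_n = √(2qI·B)
2qI·B = 2 × 1.602×10⁻¹⁹ × 6.55×10⁻⁴ × 7.48×10⁶ = 1.57×10⁻¹⁵ A²
I_n = √(1.57×10⁻¹⁵) = 3.96×10⁻⁸ A = 39.6 nA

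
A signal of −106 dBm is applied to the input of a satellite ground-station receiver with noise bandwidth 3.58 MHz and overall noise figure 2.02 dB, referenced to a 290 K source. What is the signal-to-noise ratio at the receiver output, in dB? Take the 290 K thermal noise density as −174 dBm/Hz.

Noise floor: N = −174 + 10 log₁₀(B) + NF
10 log₁₀(3.58×10⁶) = 65.54 dB
N = −174 + 65.54 + 2.02 = −106.44 dBm
SNR = P_sig − N = −106 − (−106.44) = 0.44 dB → 0.4 dB

0.4 dB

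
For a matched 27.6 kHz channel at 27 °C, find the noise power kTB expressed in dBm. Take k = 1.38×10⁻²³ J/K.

−129.4 dBm

T = 27 °C + 273.15 = 300.15 K
P_n = kTB = 1.38×10⁻²³ × 300.15 × 2.76×10⁴ = 1.14×10⁻¹⁶ W
In dBm: 10 log₁₀(1.14×10⁻¹⁶ / 10⁻³) = −129.4 dBm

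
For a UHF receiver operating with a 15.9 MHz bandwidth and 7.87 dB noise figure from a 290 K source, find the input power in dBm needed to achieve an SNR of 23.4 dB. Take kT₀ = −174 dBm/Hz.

Sensitivity = −174 + 10 log₁₀(B) + NF + SNR_min
= −174 + 72.01 + 7.87 + 23.4
= −70.72 dBm → −70.7 dBm

−70.7 dBm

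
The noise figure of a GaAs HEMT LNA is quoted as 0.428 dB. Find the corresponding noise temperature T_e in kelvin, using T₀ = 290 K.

F = 10^(0.428/10) = 1.10357
T_e = (F − 1)·T₀ = (1.10357 − 1) × 290 = 30.0 K

30.0 K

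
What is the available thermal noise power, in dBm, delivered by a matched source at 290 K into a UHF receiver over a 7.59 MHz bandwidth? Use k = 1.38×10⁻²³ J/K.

P_n = kTB = 1.38×10⁻²³ × 290 × 7.59×10⁶ = 3.04×10⁻¹⁴ W
In dBm: 10 log₁₀(3.04×10⁻¹⁴ / 10⁻³) = −105.2 dBm

−105.2 dBm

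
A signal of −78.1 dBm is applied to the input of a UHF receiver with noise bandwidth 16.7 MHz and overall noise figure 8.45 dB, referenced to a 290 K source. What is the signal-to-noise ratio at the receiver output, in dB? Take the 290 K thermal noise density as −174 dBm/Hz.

Noise floor: N = −174 + 10 log₁₀(B) + NF
10 log₁₀(1.67×10⁷) = 72.23 dB
N = −174 + 72.23 + 8.45 = −93.32 dBm
SNR = P_sig − N = −78.1 − (−93.32) = 15.22 dB → 15.2 dB

15.2 dB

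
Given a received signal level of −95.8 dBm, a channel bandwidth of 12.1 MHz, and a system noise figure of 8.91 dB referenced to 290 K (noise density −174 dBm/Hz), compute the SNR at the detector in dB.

Noise floor: N = −174 + 10 log₁₀(B) + NF
10 log₁₀(1.21×10⁷) = 70.83 dB
N = −174 + 70.83 + 8.91 = −94.26 dBm
SNR = P_sig − N = −95.8 − (−94.26) = −1.54 dB → −1.5 dB

−1.5 dB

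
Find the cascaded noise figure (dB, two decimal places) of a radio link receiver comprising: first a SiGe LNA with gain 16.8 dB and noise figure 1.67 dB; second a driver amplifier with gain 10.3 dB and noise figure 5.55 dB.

1.83 dB

Convert to linear (a loss of L dB is a gain of −L dB): F_i = 10^(NF_i/10), G_i = 10^(G_i,dB/10)
  Stage 1: F_1 = 10^(1.67/10) = 1.469, G_1 = 10^(16.8/10) = 47.86
  Stage 2: F_2 = 10^(5.55/10) = 3.589, G_2 = 10^(10.3/10) = 10.72
Friis cascade:
  F = 1.469 + (3.589 − 1)/47.86 = 1.523
NF = 10 log₁₀(1.523) = 1.83 dB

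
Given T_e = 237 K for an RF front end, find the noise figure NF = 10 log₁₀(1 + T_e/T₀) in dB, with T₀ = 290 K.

F = 1 + T_e/T₀ = 1 + 237/290 = 1.81724
NF = 10 log₁₀(1.81724) = 2.59 dB

2.59 dB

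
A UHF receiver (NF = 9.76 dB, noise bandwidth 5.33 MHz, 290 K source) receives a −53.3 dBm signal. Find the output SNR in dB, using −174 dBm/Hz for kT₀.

43.7 dB

Noise floor: N = −174 + 10 log₁₀(B) + NF
10 log₁₀(5.33×10⁶) = 67.27 dB
N = −174 + 67.27 + 9.76 = −96.97 dBm
SNR = P_sig − N = −53.3 − (−96.97) = 43.67 dB → 43.7 dB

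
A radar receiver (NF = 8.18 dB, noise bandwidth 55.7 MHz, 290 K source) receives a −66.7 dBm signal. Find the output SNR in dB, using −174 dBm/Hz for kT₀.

21.7 dB

Noise floor: N = −174 + 10 log₁₀(B) + NF
10 log₁₀(5.57×10⁷) = 77.46 dB
N = −174 + 77.46 + 8.18 = −88.36 dBm
SNR = P_sig − N = −66.7 − (−88.36) = 21.66 dB → 21.7 dB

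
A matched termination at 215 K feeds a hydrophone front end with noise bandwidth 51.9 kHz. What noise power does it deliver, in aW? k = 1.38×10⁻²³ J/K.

154 aW

P_n = kTB = 1.38×10⁻²³ × 215 × 5.19×10⁴ = 1.54×10⁻¹⁶ W = 154 aW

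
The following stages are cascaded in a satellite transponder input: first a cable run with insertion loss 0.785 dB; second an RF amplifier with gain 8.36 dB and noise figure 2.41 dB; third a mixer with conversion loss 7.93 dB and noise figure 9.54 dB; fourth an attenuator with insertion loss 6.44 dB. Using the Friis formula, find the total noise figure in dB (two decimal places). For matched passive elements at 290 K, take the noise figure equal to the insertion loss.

Convert to linear (a loss of L dB is a gain of −L dB): F_i = 10^(NF_i/10), G_i = 10^(G_i,dB/10)
  Stage 1: F_1 = 10^(0.785/10) = 1.198, G_1 = 10^(−0.785/10) = 0.8346
  Stage 2: F_2 = 10^(2.41/10) = 1.742, G_2 = 10^(8.36/10) = 6.855
  Stage 3: F_3 = 10^(9.54/10) = 8.995, G_3 = 10^(−7.93/10) = 0.1611
  Stage 4: F_4 = 10^(6.44/10) = 4.406, G_4 = 10^(−6.44/10) = 0.2270
Friis cascade:
  F = 1.198 + (1.742 − 1)/0.8346 + (8.995 − 1)/5.721 + (4.406 − 1)/0.9215 = 7.180
NF = 10 log₁₀(7.180) = 8.56 dB

8.56 dB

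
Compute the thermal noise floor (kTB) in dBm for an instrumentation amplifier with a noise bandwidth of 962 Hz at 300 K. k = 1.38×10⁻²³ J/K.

P_n = kTB = 1.38×10⁻²³ × 300 × 9.62×10² = 3.98×10⁻¹⁸ W
In dBm: 10 log₁₀(3.98×10⁻¹⁸ / 10⁻³) = −144.0 dBm

−144.0 dBm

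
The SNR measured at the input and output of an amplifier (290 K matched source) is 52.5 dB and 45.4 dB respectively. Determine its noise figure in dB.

NF (dB) = SNR_in(dB) − SNR_out(dB) when the source is at T₀
NF = 52.5 − 45.4 = 7.1 dB

7.1 dB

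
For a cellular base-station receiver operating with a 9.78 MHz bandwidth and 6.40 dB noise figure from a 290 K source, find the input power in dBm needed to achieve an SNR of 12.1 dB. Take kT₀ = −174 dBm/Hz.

−85.6 dBm

Sensitivity = −174 + 10 log₁₀(B) + NF + SNR_min
= −174 + 69.9 + 6.40 + 12.1
= −85.60 dBm → −85.6 dBm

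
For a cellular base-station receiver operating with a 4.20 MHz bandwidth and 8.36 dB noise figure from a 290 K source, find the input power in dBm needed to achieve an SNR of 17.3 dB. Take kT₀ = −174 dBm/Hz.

−82.1 dBm

Sensitivity = −174 + 10 log₁₀(B) + NF + SNR_min
= −174 + 66.23 + 8.36 + 17.3
= −82.11 dBm → −82.1 dBm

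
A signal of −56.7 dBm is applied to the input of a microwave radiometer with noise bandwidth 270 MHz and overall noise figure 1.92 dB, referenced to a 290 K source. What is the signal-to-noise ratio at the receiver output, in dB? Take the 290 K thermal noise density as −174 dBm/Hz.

Noise floor: N = −174 + 10 log₁₀(B) + NF
10 log₁₀(2.70×10⁸) = 84.31 dB
N = −174 + 84.31 + 1.92 = −87.77 dBm
SNR = P_sig − N = −56.7 − (−87.77) = 31.07 dB → 31.1 dB

31.1 dB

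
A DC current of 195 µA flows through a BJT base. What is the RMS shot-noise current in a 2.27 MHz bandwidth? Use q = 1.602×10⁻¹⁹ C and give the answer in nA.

11.9 nA

I_n = √(2qI·B)
2qI·B = 2 × 1.602×10⁻¹⁹ × 1.95×10⁻⁴ × 2.27×10⁶ = 1.42×10⁻¹⁶ A²
I_n = √(1.42×10⁻¹⁶) = 1.19×10⁻⁸ A = 11.9 nA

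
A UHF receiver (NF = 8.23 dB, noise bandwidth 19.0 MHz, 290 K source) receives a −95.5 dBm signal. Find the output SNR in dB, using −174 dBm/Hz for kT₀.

Noise floor: N = −174 + 10 log₁₀(B) + NF
10 log₁₀(1.90×10⁷) = 72.79 dB
N = −174 + 72.79 + 8.23 = −92.98 dBm
SNR = P_sig − N = −95.5 − (−92.98) = −2.52 dB → −2.5 dB

−2.5 dB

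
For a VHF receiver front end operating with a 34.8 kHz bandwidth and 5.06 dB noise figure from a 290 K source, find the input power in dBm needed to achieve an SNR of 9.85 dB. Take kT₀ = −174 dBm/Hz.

−113.7 dBm

Sensitivity = −174 + 10 log₁₀(B) + NF + SNR_min
= −174 + 45.42 + 5.06 + 9.85
= −113.67 dBm → −113.7 dBm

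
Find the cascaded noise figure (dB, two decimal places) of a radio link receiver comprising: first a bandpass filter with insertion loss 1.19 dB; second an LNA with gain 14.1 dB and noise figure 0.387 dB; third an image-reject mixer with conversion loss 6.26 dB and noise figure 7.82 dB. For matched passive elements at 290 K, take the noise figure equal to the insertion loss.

2.30 dB

Convert to linear (a loss of L dB is a gain of −L dB): F_i = 10^(NF_i/10), G_i = 10^(G_i,dB/10)
  Stage 1: F_1 = 10^(1.19/10) = 1.315, G_1 = 10^(−1.19/10) = 0.7603
  Stage 2: F_2 = 10^(0.387/10) = 1.093, G_2 = 10^(14.1/10) = 25.70
  Stage 3: F_3 = 10^(7.82/10) = 6.053, G_3 = 10^(−6.26/10) = 0.2366
Friis cascade:
  F = 1.315 + (1.093 − 1)/0.7603 + (6.053 − 1)/19.54 = 1.696
NF = 10 log₁₀(1.696) = 2.30 dB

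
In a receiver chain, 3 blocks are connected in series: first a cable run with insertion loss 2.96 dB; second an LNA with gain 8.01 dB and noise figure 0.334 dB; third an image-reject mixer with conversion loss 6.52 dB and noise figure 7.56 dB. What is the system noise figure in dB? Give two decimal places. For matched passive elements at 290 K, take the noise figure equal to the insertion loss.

Convert to linear (a loss of L dB is a gain of −L dB): F_i = 10^(NF_i/10), G_i = 10^(G_i,dB/10)
  Stage 1: F_1 = 10^(2.96/10) = 1.977, G_1 = 10^(−2.96/10) = 0.5058
  Stage 2: F_2 = 10^(0.334/10) = 1.080, G_2 = 10^(8.01/10) = 6.324
  Stage 3: F_3 = 10^(7.56/10) = 5.702, G_3 = 10^(−6.52/10) = 0.2228
Friis cascade:
  F = 1.977 + (1.080 − 1)/0.5058 + (5.702 − 1)/3.199 = 3.605
NF = 10 log₁₀(3.605) = 5.57 dB

5.57 dB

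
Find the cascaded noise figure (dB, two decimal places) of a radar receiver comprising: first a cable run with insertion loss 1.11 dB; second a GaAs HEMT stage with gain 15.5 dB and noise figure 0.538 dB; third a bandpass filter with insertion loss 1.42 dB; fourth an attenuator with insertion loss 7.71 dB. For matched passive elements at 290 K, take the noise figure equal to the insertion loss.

Convert to linear (a loss of L dB is a gain of −L dB): F_i = 10^(NF_i/10), G_i = 10^(G_i,dB/10)
  Stage 1: F_1 = 10^(1.11/10) = 1.291, G_1 = 10^(−1.11/10) = 0.7745
  Stage 2: F_2 = 10^(0.538/10) = 1.132, G_2 = 10^(15.5/10) = 35.48
  Stage 3: F_3 = 10^(1.42/10) = 1.387, G_3 = 10^(−1.42/10) = 0.7211
  Stage 4: F_4 = 10^(7.71/10) = 5.902, G_4 = 10^(−7.71/10) = 0.1694
Friis cascade:
  F = 1.291 + (1.132 − 1)/0.7745 + (1.387 − 1)/27.48 + (5.902 − 1)/19.82 = 1.723
NF = 10 log₁₀(1.723) = 2.36 dB

2.36 dB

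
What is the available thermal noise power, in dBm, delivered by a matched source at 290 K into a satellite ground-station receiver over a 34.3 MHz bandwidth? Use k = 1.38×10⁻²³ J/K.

−98.6 dBm

P_n = kTB = 1.38×10⁻²³ × 290 × 3.43×10⁷ = 1.37×10⁻¹³ W
In dBm: 10 log₁₀(1.37×10⁻¹³ / 10⁻³) = −98.6 dBm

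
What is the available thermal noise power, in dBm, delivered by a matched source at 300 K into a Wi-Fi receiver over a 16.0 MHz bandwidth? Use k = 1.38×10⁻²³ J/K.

P_n = kTB = 1.38×10⁻²³ × 300 × 1.60×10⁷ = 6.62×10⁻¹⁴ W
In dBm: 10 log₁₀(6.62×10⁻¹⁴ / 10⁻³) = −101.8 dBm

−101.8 dBm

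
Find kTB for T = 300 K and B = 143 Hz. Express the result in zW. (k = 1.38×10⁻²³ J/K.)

P_n = kTB = 1.38×10⁻²³ × 300 × 1.43×10² = 5.92×10⁻¹⁹ W = 592 zW

592 zW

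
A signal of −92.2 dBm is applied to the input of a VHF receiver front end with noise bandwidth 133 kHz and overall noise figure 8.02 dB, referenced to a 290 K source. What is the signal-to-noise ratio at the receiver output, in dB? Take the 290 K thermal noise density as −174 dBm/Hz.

22.5 dB

Noise floor: N = −174 + 10 log₁₀(B) + NF
10 log₁₀(1.33×10⁵) = 51.24 dB
N = −174 + 51.24 + 8.02 = −114.74 dBm
SNR = P_sig − N = −92.2 − (−114.74) = 22.54 dB → 22.5 dB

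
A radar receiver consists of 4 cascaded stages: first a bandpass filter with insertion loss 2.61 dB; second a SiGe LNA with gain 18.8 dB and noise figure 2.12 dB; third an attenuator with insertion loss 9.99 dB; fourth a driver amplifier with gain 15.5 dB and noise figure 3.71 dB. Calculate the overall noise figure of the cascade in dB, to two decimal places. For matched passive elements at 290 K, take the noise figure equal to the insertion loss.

Convert to linear (a loss of L dB is a gain of −L dB): F_i = 10^(NF_i/10), G_i = 10^(G_i,dB/10)
  Stage 1: F_1 = 10^(2.61/10) = 1.824, G_1 = 10^(−2.61/10) = 0.5483
  Stage 2: F_2 = 10^(2.12/10) = 1.629, G_2 = 10^(18.8/10) = 75.86
  Stage 3: F_3 = 10^(9.99/10) = 9.977, G_3 = 10^(−9.99/10) = 0.1002
  Stage 4: F_4 = 10^(3.71/10) = 2.350, G_4 = 10^(15.5/10) = 35.48
Friis cascade:
  F = 1.824 + (1.629 − 1)/0.5483 + (9.977 − 1)/41.59 + (2.350 − 1)/4.169 = 3.511
NF = 10 log₁₀(3.511) = 5.45 dB

5.45 dB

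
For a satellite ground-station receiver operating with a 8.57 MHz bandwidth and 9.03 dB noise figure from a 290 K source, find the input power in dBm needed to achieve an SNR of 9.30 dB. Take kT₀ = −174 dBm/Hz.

−86.3 dBm

Sensitivity = −174 + 10 log₁₀(B) + NF + SNR_min
= −174 + 69.33 + 9.03 + 9.30
= −86.34 dBm → −86.3 dBm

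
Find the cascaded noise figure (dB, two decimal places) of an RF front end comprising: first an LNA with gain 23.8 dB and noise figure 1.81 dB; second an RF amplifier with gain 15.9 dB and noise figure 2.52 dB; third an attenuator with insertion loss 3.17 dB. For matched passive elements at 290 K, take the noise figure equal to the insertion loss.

Convert to linear (a loss of L dB is a gain of −L dB): F_i = 10^(NF_i/10), G_i = 10^(G_i,dB/10)
  Stage 1: F_1 = 10^(1.81/10) = 1.517, G_1 = 10^(23.8/10) = 239.9
  Stage 2: F_2 = 10^(2.52/10) = 1.786, G_2 = 10^(15.9/10) = 38.90
  Stage 3: F_3 = 10^(3.17/10) = 2.075, G_3 = 10^(−3.17/10) = 0.4819
Friis cascade:
  F = 1.517 + (1.786 − 1)/239.9 + (2.075 − 1)/9333 = 1.520
NF = 10 log₁₀(1.520) = 1.82 dB

1.82 dB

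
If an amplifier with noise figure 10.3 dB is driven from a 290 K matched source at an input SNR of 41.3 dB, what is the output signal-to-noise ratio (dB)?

By definition F = SNR_in/SNR_out, so in dB: SNR_out = SNR_in − NF
SNR_out = 41.3 − 10.3 = 31.0 dB

31.0 dB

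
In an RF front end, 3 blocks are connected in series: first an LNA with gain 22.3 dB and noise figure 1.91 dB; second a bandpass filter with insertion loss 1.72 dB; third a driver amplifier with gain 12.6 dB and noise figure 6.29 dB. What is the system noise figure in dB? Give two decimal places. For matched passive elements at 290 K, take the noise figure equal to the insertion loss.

Convert to linear (a loss of L dB is a gain of −L dB): F_i = 10^(NF_i/10), G_i = 10^(G_i,dB/10)
  Stage 1: F_1 = 10^(1.91/10) = 1.552, G_1 = 10^(22.3/10) = 169.8
  Stage 2: F_2 = 10^(1.72/10) = 1.486, G_2 = 10^(−1.72/10) = 0.6730
  Stage 3: F_3 = 10^(6.29/10) = 4.256, G_3 = 10^(12.6/10) = 18.20
Friis cascade:
  F = 1.552 + (1.486 − 1)/169.8 + (4.256 − 1)/114.3 = 1.584
NF = 10 log₁₀(1.584) = 2.00 dB

2.00 dB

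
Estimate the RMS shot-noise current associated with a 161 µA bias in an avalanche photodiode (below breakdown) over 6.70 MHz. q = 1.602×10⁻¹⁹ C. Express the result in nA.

I_n = √(2qI·B)
2qI·B = 2 × 1.602×10⁻¹⁹ × 1.61×10⁻⁴ × 6.70×10⁶ = 3.46×10⁻¹⁶ A²
I_n = √(3.46×10⁻¹⁶) = 1.86×10⁻⁸ A = 18.6 nA

18.6 nA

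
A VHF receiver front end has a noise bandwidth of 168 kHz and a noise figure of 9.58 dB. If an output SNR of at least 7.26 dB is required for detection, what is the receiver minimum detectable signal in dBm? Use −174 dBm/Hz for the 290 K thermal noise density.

−104.9 dBm

Sensitivity = −174 + 10 log₁₀(B) + NF + SNR_min
= −174 + 52.25 + 9.58 + 7.26
= −104.91 dBm → −104.9 dBm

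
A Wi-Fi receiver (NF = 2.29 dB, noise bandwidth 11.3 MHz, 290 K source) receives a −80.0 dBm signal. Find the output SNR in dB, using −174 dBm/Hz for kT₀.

21.2 dB

Noise floor: N = −174 + 10 log₁₀(B) + NF
10 log₁₀(1.13×10⁷) = 70.53 dB
N = −174 + 70.53 + 2.29 = −101.18 dBm
SNR = P_sig − N = −80.0 − (−101.18) = 21.18 dB → 21.2 dB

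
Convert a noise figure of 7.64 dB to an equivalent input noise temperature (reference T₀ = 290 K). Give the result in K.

F = 10^(7.64/10) = 5.80764
T_e = (F − 1)·T₀ = (5.80764 − 1) × 290 = 1394 K

1394 K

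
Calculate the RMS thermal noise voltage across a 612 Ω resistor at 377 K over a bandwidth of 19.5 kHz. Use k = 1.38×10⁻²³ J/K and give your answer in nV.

498 nV

V_n = √(4kTRB)
4kTRB = 4 × 1.38×10⁻²³ × 377 × 6.12×10² × 1.95×10⁴ = 2.48×10⁻¹³ V²
V_n = √(2.48×10⁻¹³) = 4.98×10⁻⁷ V = 498 nV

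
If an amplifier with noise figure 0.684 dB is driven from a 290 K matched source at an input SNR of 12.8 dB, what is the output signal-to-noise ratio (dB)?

By definition F = SNR_in/SNR_out, so in dB: SNR_out = SNR_in − NF
SNR_out = 12.8 − 0.684 = 12.116 dB

12.116 dB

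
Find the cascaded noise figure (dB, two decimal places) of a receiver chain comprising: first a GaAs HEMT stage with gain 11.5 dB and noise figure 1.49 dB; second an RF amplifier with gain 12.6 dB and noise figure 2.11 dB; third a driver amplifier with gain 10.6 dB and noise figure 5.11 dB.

1.65 dB

Convert to linear (a loss of L dB is a gain of −L dB): F_i = 10^(NF_i/10), G_i = 10^(G_i,dB/10)
  Stage 1: F_1 = 10^(1.49/10) = 1.409, G_1 = 10^(11.5/10) = 14.13
  Stage 2: F_2 = 10^(2.11/10) = 1.626, G_2 = 10^(12.6/10) = 18.20
  Stage 3: F_3 = 10^(5.11/10) = 3.243, G_3 = 10^(10.6/10) = 11.48
Friis cascade:
  F = 1.409 + (1.626 − 1)/14.13 + (3.243 − 1)/257.0 = 1.462
NF = 10 log₁₀(1.462) = 1.65 dB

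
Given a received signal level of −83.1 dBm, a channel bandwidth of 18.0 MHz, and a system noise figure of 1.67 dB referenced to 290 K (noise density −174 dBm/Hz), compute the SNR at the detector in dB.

16.7 dB

Noise floor: N = −174 + 10 log₁₀(B) + NF
10 log₁₀(1.80×10⁷) = 72.55 dB
N = −174 + 72.55 + 1.67 = −99.78 dBm
SNR = P_sig − N = −83.1 − (−99.78) = 16.68 dB → 16.7 dB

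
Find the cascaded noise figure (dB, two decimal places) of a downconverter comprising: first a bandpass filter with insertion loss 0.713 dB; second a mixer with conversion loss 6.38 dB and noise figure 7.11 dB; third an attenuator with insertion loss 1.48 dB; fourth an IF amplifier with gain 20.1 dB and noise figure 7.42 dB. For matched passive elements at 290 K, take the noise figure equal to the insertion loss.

16.09 dB

Convert to linear (a loss of L dB is a gain of −L dB): F_i = 10^(NF_i/10), G_i = 10^(G_i,dB/10)
  Stage 1: F_1 = 10^(0.713/10) = 1.178, G_1 = 10^(−0.713/10) = 0.8486
  Stage 2: F_2 = 10^(7.11/10) = 5.140, G_2 = 10^(−6.38/10) = 0.2301
  Stage 3: F_3 = 10^(1.48/10) = 1.406, G_3 = 10^(−1.48/10) = 0.7112
  Stage 4: F_4 = 10^(7.42/10) = 5.521, G_4 = 10^(20.1/10) = 102.3
Friis cascade:
  F = 1.178 + (5.140 − 1)/0.8486 + (1.406 − 1)/0.1953 + (5.521 − 1)/0.1389 = 40.68
NF = 10 log₁₀(40.68) = 16.09 dB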